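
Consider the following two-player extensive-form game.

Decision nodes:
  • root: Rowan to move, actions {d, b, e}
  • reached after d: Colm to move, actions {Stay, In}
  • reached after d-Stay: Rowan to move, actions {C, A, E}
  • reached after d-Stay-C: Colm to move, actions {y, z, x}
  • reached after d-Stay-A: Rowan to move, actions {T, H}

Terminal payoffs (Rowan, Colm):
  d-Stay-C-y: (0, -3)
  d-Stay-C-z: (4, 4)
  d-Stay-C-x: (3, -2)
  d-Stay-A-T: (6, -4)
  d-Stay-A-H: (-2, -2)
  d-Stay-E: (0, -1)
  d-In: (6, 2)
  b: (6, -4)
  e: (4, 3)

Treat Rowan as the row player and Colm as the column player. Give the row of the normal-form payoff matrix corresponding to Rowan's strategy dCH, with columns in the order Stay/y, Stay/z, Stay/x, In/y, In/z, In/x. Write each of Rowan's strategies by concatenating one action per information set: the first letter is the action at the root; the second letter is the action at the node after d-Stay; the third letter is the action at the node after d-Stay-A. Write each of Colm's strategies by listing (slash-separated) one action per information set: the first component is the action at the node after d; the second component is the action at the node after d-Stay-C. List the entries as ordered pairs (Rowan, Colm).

(0,-3) (4,4) (3,-2) (6,2) (6,2) (6,2)

vs Stay/y: Rowan plays d → Colm plays Stay at [d] → Rowan plays C at [d-Stay] → Colm plays y at [d-Stay-C] → (0, -3)
vs Stay/z: Rowan plays d → Colm plays Stay at [d] → Rowan plays C at [d-Stay] → Colm plays z at [d-Stay-C] → (4, 4)
vs Stay/x: Rowan plays d → Colm plays Stay at [d] → Rowan plays C at [d-Stay] → Colm plays x at [d-Stay-C] → (3, -2)
vs In/y: Rowan plays d → Colm plays In at [d] → (6, 2)
vs In/z: Rowan plays d → Colm plays In at [d] → (6, 2)
vs In/x: Rowan plays d → Colm plays In at [d] → (6, 2)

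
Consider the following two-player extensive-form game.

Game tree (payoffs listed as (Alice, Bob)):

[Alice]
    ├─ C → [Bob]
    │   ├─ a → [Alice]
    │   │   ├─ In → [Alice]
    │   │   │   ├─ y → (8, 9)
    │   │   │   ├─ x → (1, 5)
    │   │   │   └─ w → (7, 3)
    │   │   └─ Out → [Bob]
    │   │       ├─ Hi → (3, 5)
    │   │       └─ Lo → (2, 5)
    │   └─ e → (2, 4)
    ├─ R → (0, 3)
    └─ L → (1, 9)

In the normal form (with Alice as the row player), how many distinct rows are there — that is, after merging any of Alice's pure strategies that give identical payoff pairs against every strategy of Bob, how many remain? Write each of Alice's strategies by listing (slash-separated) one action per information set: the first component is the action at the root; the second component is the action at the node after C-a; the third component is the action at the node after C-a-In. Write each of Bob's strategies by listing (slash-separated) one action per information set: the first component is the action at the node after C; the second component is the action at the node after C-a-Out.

Alice has 18 pure strategies: C/In/y, C/In/x, C/In/w, C/Out/y, C/Out/x, C/Out/w, R/In/y, R/In/x, R/In/w, R/Out/y, R/Out/x, R/Out/w, L/In/y, L/In/x, L/In/w, L/Out/y, L/Out/x, L/Out/w. Columns: a/Hi, a/Lo, e/Hi, e/Lo.
{C/In/y} → row (8,9) (8,9) (2,4) (2,4)
{C/In/x} → row (1,5) (1,5) (2,4) (2,4)
{C/In/w} → row (7,3) (7,3) (2,4) (2,4)
{C/Out/y, C/Out/x, C/Out/w} → row (3,5) (2,5) (2,4) (2,4)
{R/In/y, R/In/x, R/In/w, R/Out/y, R/Out/x, R/Out/w} → row (0,3) (0,3) (0,3) (0,3)
{L/In/y, L/In/x, L/In/w, L/Out/y, L/Out/x, L/Out/w} → row (1,9) (1,9) (1,9) (1,9)
That's 6 distinct rows out of 18 strategies.

6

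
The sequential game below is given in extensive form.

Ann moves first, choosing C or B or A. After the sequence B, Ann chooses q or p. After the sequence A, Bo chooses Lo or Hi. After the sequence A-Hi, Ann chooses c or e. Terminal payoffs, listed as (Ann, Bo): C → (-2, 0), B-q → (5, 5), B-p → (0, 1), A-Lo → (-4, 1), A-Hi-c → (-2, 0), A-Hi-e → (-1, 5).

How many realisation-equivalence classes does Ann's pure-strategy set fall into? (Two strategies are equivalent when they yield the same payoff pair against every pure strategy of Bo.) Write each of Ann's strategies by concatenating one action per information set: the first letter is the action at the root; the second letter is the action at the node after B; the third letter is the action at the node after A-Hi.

Ann has 12 pure strategies: Cqc, Cqe, Cpc, Cpe, Bqc, Bqe, Bpc, Bpe, Aqc, Aqe, Apc, Ape. Columns: Lo, Hi.
{Cqc, Cqe, Cpc, Cpe} → row (-2,0) (-2,0)
{Bqc, Bqe} → row (5,5) (5,5)
{Bpc, Bpe} → row (0,1) (0,1)
{Aqc, Apc} → row (-4,1) (-2,0)
{Aqe, Ape} → row (-4,1) (-1,5)
That's 5 distinct rows out of 12 strategies.

5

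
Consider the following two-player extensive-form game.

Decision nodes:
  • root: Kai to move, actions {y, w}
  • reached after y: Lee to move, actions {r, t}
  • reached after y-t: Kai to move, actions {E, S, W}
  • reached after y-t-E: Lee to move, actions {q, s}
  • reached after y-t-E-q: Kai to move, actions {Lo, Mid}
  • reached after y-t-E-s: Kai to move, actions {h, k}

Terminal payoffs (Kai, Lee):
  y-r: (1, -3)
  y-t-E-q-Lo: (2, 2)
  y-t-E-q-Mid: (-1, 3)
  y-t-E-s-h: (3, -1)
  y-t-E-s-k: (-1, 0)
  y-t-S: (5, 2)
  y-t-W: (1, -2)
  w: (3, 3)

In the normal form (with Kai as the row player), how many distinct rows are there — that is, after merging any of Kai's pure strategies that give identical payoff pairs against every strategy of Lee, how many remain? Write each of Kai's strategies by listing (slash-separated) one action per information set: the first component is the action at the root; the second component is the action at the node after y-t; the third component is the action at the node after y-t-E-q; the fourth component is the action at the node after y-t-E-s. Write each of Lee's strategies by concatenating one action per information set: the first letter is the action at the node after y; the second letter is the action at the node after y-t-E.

Kai has 24 pure strategies: y/E/Lo/h, y/E/Lo/k, y/E/Mid/h, y/E/Mid/k, y/S/Lo/h, y/S/Lo/k, y/S/Mid/h, y/S/Mid/k, y/W/Lo/h, y/W/Lo/k, y/W/Mid/h, y/W/Mid/k, w/E/Lo/h, w/E/Lo/k, w/E/Mid/h, w/E/Mid/k, w/S/Lo/h, w/S/Lo/k, w/S/Mid/h, w/S/Mid/k, w/W/Lo/h, w/W/Lo/k, w/W/Mid/h, w/W/Mid/k. Columns: rq, rs, tq, ts.
{y/E/Lo/h} → row (1,-3) (1,-3) (2,2) (3,-1)
{y/E/Lo/k} → row (1,-3) (1,-3) (2,2) (-1,0)
{y/E/Mid/h} → row (1,-3) (1,-3) (-1,3) (3,-1)
{y/E/Mid/k} → row (1,-3) (1,-3) (-1,3) (-1,0)
{y/S/Lo/h, y/S/Lo/k, y/S/Mid/h, y/S/Mid/k} → row (1,-3) (1,-3) (5,2) (5,2)
{y/W/Lo/h, y/W/Lo/k, y/W/Mid/h, y/W/Mid/k} → row (1,-3) (1,-3) (1,-2) (1,-2)
{w/E/Lo/h, w/E/Lo/k, w/E/Mid/h, w/E/Mid/k, w/S/Lo/h, w/S/Lo/k, w/S/Mid/h, w/S/Mid/k, w/W/Lo/h, w/W/Lo/k, w/W/Mid/h, w/W/Mid/k} → row (3,3) (3,3) (3,3) (3,3)
That's 7 distinct rows out of 24 strategies.

7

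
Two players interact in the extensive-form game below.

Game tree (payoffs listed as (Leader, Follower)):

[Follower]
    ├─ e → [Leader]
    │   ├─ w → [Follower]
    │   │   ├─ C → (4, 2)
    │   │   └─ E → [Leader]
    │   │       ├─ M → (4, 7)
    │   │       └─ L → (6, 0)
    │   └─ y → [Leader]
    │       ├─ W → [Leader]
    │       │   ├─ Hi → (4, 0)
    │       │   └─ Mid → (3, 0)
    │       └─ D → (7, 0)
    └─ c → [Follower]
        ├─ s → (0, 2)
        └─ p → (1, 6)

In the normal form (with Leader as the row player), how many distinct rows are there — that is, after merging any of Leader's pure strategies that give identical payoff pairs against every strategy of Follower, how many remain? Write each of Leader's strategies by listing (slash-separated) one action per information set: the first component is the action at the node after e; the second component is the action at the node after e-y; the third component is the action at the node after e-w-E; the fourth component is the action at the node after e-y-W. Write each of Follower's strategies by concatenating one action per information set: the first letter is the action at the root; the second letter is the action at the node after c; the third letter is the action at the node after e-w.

Leader has 16 pure strategies: w/W/M/Hi, w/W/M/Mid, w/W/L/Hi, w/W/L/Mid, w/D/M/Hi, w/D/M/Mid, w/D/L/Hi, w/D/L/Mid, y/W/M/Hi, y/W/M/Mid, y/W/L/Hi, y/W/L/Mid, y/D/M/Hi, y/D/M/Mid, y/D/L/Hi, y/D/L/Mid. Columns: esC, esE, epC, epE, csC, csE, cpC, cpE.
{w/W/M/Hi, w/W/M/Mid, w/D/M/Hi, w/D/M/Mid} → row (4,2) (4,7) (4,2) (4,7) (0,2) (0,2) (1,6) (1,6)
{w/W/L/Hi, w/W/L/Mid, w/D/L/Hi, w/D/L/Mid} → row (4,2) (6,0) (4,2) (6,0) (0,2) (0,2) (1,6) (1,6)
{y/W/M/Hi, y/W/L/Hi} → row (4,0) (4,0) (4,0) (4,0) (0,2) (0,2) (1,6) (1,6)
{y/W/M/Mid, y/W/L/Mid} → row (3,0) (3,0) (3,0) (3,0) (0,2) (0,2) (1,6) (1,6)
{y/D/M/Hi, y/D/M/Mid, y/D/L/Hi, y/D/L/Mid} → row (7,0) (7,0) (7,0) (7,0) (0,2) (0,2) (1,6) (1,6)
That's 5 distinct rows out of 16 strategies.

5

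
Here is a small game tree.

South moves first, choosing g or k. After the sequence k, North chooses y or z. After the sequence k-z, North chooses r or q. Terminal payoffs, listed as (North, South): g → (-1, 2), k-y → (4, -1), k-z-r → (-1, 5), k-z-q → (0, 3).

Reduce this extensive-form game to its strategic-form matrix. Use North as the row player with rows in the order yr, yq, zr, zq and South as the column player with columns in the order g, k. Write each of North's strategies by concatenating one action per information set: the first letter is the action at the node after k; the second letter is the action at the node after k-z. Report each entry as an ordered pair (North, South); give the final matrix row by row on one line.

yr: (-1,2) (4,-1) | yq: (-1,2) (4,-1) | zr: (-1,2) (-1,5) | zq: (-1,2) (0,3)

Row yr: g→(-1,2), k→(4,-1)
Row yq: g→(-1,2), k→(4,-1)
Row zr: g→(-1,2), k→(-1,5)
Row zq: g→(-1,2), k→(0,3)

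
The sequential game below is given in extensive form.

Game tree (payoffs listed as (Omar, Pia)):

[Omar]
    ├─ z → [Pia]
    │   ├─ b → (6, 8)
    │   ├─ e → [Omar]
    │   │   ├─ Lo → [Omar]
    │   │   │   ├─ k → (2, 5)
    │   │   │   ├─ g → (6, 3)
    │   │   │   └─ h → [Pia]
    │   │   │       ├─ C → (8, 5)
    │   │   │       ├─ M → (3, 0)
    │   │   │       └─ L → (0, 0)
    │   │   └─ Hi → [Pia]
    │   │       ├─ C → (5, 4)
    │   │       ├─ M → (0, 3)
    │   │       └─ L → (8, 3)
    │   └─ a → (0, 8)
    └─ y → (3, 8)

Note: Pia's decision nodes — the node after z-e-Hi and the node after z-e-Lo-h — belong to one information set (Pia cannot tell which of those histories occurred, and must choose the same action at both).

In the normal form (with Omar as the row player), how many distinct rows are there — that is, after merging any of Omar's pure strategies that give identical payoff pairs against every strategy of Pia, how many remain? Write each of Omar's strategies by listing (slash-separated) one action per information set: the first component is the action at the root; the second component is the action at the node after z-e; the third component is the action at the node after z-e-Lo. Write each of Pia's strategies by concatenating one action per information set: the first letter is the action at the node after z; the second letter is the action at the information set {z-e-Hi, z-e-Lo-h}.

5

Omar has 12 pure strategies: z/Lo/k, z/Lo/g, z/Lo/h, z/Hi/k, z/Hi/g, z/Hi/h, y/Lo/k, y/Lo/g, y/Lo/h, y/Hi/k, y/Hi/g, y/Hi/h. Columns: bC, bM, bL, eC, eM, eL, aC, aM, aL.
{z/Lo/k} → row (6,8) (6,8) (6,8) (2,5) (2,5) (2,5) (0,8) (0,8) (0,8)
{z/Lo/g} → row (6,8) (6,8) (6,8) (6,3) (6,3) (6,3) (0,8) (0,8) (0,8)
{z/Lo/h} → row (6,8) (6,8) (6,8) (8,5) (3,0) (0,0) (0,8) (0,8) (0,8)
{z/Hi/k, z/Hi/g, z/Hi/h} → row (6,8) (6,8) (6,8) (5,4) (0,3) (8,3) (0,8) (0,8) (0,8)
{y/Lo/k, y/Lo/g, y/Lo/h, y/Hi/k, y/Hi/g, y/Hi/h} → row (3,8) (3,8) (3,8) (3,8) (3,8) (3,8) (3,8) (3,8) (3,8)
That's 5 distinct rows out of 12 strategies.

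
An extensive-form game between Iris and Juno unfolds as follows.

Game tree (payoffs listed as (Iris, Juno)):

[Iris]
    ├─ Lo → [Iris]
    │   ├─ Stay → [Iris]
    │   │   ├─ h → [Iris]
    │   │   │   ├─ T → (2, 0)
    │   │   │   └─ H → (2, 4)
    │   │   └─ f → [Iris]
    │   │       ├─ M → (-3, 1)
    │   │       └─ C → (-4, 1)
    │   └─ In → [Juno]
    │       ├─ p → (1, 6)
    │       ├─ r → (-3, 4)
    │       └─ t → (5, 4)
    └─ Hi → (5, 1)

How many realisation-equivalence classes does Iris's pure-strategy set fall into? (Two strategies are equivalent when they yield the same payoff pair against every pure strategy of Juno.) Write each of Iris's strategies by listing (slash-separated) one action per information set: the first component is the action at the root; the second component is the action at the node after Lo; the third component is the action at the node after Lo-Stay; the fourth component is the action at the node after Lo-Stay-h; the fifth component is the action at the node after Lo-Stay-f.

Iris has 32 pure strategies: Lo/Stay/h/T/M, Lo/Stay/h/T/C, Lo/Stay/h/H/M, Lo/Stay/h/H/C, Lo/Stay/f/T/M, Lo/Stay/f/T/C, Lo/Stay/f/H/M, Lo/Stay/f/H/C, Lo/In/h/T/M, Lo/In/h/T/C, Lo/In/h/H/M, Lo/In/h/H/C, Lo/In/f/T/M, Lo/In/f/T/C, Lo/In/f/H/M, Lo/In/f/H/C, Hi/Stay/h/T/M, Hi/Stay/h/T/C, Hi/Stay/h/H/M, Hi/Stay/h/H/C, Hi/Stay/f/T/M, Hi/Stay/f/T/C, Hi/Stay/f/H/M, Hi/Stay/f/H/C, Hi/In/h/T/M, Hi/In/h/T/C, Hi/In/h/H/M, Hi/In/h/H/C, Hi/In/f/T/M, Hi/In/f/T/C, Hi/In/f/H/M, Hi/In/f/H/C. Columns: p, r, t.
{Lo/Stay/h/T/M, Lo/Stay/h/T/C} → row (2,0) (2,0) (2,0)
{Lo/Stay/h/H/M, Lo/Stay/h/H/C} → row (2,4) (2,4) (2,4)
{Lo/Stay/f/T/M, Lo/Stay/f/H/M} → row (-3,1) (-3,1) (-3,1)
{Lo/Stay/f/T/C, Lo/Stay/f/H/C} → row (-4,1) (-4,1) (-4,1)
{Lo/In/h/T/M, Lo/In/h/T/C, Lo/In/h/H/M, Lo/In/h/H/C, Lo/In/f/T/M, Lo/In/f/T/C, Lo/In/f/H/M, Lo/In/f/H/C} → row (1,6) (-3,4) (5,4)
{Hi/Stay/h/T/M, Hi/Stay/h/T/C, Hi/Stay/h/H/M, Hi/Stay/h/H/C, Hi/Stay/f/T/M, Hi/Stay/f/T/C, Hi/Stay/f/H/M, Hi/Stay/f/H/C, Hi/In/h/T/M, Hi/In/h/T/C, Hi/In/h/H/M, Hi/In/h/H/C, Hi/In/f/T/M, Hi/In/f/T/C, Hi/In/f/H/M, Hi/In/f/H/C} → row (5,1) (5,1) (5,1)
That's 6 distinct rows out of 32 strategies.

6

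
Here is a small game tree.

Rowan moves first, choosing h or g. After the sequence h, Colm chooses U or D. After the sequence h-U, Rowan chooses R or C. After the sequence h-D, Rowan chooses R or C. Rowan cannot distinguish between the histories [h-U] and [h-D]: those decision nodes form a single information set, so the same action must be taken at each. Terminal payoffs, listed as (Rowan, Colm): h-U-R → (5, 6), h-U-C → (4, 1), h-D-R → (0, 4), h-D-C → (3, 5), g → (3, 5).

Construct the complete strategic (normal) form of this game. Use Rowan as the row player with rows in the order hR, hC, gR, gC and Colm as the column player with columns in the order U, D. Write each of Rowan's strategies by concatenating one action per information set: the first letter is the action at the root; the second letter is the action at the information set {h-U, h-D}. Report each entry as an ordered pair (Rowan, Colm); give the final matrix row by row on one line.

Row hR: U→(5,6), D→(0,4)
Row hC: U→(4,1), D→(3,5)
Row gR: U→(3,5), D→(3,5)
Row gC: U→(3,5), D→(3,5)

hR: (5,6) (0,4) | hC: (4,1) (3,5) | gR: (3,5) (3,5) | gC: (3,5) (3,5)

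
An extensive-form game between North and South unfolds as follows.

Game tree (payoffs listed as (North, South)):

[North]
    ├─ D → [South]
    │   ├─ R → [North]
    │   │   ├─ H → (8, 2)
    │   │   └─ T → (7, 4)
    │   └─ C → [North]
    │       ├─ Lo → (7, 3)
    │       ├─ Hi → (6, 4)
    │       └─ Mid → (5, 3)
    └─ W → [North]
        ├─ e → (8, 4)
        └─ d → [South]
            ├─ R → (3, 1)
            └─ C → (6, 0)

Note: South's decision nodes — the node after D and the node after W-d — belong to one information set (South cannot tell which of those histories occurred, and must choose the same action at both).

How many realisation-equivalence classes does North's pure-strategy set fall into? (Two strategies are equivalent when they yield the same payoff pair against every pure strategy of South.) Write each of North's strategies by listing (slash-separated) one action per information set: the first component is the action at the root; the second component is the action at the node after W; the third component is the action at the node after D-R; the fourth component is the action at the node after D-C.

North has 24 pure strategies: D/e/H/Lo, D/e/H/Hi, D/e/H/Mid, D/e/T/Lo, D/e/T/Hi, D/e/T/Mid, D/d/H/Lo, D/d/H/Hi, D/d/H/Mid, D/d/T/Lo, D/d/T/Hi, D/d/T/Mid, W/e/H/Lo, W/e/H/Hi, W/e/H/Mid, W/e/T/Lo, W/e/T/Hi, W/e/T/Mid, W/d/H/Lo, W/d/H/Hi, W/d/H/Mid, W/d/T/Lo, W/d/T/Hi, W/d/T/Mid. Columns: R, C.
{D/e/H/Lo, D/d/H/Lo} → row (8,2) (7,3)
{D/e/H/Hi, D/d/H/Hi} → row (8,2) (6,4)
{D/e/H/Mid, D/d/H/Mid} → row (8,2) (5,3)
{D/e/T/Lo, D/d/T/Lo} → row (7,4) (7,3)
{D/e/T/Hi, D/d/T/Hi} → row (7,4) (6,4)
{D/e/T/Mid, D/d/T/Mid} → row (7,4) (5,3)
{W/e/H/Lo, W/e/H/Hi, W/e/H/Mid, W/e/T/Lo, W/e/T/Hi, W/e/T/Mid} → row (8,4) (8,4)
{W/d/H/Lo, W/d/H/Hi, W/d/H/Mid, W/d/T/Lo, W/d/T/Hi, W/d/T/Mid} → row (3,1) (6,0)
That's 8 distinct rows out of 24 strategies.

8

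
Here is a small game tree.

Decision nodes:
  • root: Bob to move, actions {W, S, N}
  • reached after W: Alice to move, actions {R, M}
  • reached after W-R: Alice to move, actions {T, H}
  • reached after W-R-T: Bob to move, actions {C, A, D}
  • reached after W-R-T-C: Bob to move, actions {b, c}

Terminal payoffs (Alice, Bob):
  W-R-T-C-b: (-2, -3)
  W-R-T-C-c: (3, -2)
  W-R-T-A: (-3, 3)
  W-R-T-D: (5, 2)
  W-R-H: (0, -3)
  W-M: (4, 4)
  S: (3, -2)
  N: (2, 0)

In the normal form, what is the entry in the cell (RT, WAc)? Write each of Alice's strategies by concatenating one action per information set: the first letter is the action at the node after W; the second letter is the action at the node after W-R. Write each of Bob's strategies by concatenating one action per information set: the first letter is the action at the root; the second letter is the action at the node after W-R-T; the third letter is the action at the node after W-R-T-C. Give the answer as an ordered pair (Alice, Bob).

Trace the play path from the root:
  Bob plays W
  Alice plays R at [W]
  Alice plays T at [W-R]
  Bob plays A at [W-R-T]
→ terminal payoff (-3, 3).
(Bob's choice at the node after W-R-T-C is never reached on this path, so it doesn't affect the outcome.)

(-3, 3)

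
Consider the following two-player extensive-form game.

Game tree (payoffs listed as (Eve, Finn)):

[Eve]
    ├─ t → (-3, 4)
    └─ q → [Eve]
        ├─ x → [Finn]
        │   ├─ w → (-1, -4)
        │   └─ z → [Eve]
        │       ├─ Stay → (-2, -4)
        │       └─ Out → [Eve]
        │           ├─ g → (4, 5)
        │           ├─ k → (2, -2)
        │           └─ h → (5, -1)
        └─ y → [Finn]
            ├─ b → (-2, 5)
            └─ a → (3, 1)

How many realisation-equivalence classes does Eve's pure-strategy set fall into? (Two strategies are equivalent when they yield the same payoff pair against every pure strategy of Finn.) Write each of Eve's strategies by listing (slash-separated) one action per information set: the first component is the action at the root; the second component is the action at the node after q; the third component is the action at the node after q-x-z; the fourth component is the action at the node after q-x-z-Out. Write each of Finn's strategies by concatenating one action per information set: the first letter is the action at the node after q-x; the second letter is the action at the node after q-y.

6

Eve has 24 pure strategies: t/x/Stay/g, t/x/Stay/k, t/x/Stay/h, t/x/Out/g, t/x/Out/k, t/x/Out/h, t/y/Stay/g, t/y/Stay/k, t/y/Stay/h, t/y/Out/g, t/y/Out/k, t/y/Out/h, q/x/Stay/g, q/x/Stay/k, q/x/Stay/h, q/x/Out/g, q/x/Out/k, q/x/Out/h, q/y/Stay/g, q/y/Stay/k, q/y/Stay/h, q/y/Out/g, q/y/Out/k, q/y/Out/h. Columns: wb, wa, zb, za.
{t/x/Stay/g, t/x/Stay/k, t/x/Stay/h, t/x/Out/g, t/x/Out/k, t/x/Out/h, t/y/Stay/g, t/y/Stay/k, t/y/Stay/h, t/y/Out/g, t/y/Out/k, t/y/Out/h} → row (-3,4) (-3,4) (-3,4) (-3,4)
{q/x/Stay/g, q/x/Stay/k, q/x/Stay/h} → row (-1,-4) (-1,-4) (-2,-4) (-2,-4)
{q/x/Out/g} → row (-1,-4) (-1,-4) (4,5) (4,5)
{q/x/Out/k} → row (-1,-4) (-1,-4) (2,-2) (2,-2)
{q/x/Out/h} → row (-1,-4) (-1,-4) (5,-1) (5,-1)
{q/y/Stay/g, q/y/Stay/k, q/y/Stay/h, q/y/Out/g, q/y/Out/k, q/y/Out/h} → row (-2,5) (3,1) (-2,5) (3,1)
That's 6 distinct rows out of 24 strategies.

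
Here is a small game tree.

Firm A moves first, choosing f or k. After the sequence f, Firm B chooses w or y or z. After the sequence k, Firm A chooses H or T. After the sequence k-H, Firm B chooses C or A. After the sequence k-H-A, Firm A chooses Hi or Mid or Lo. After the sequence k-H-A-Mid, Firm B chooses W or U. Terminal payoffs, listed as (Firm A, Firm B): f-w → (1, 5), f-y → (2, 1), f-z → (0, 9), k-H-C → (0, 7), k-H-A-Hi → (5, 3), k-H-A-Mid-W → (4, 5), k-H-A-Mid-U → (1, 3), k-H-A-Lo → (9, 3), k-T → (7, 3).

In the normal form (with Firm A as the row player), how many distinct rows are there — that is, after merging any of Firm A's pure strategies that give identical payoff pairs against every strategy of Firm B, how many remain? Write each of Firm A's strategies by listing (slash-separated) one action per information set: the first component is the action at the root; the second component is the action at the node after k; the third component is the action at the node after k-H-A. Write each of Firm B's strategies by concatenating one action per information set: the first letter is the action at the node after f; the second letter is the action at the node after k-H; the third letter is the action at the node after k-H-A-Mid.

5

Firm A has 12 pure strategies: f/H/Hi, f/H/Mid, f/H/Lo, f/T/Hi, f/T/Mid, f/T/Lo, k/H/Hi, k/H/Mid, k/H/Lo, k/T/Hi, k/T/Mid, k/T/Lo. Columns: wCW, wCU, wAW, wAU, yCW, yCU, yAW, yAU, zCW, zCU, zAW, zAU.
{f/H/Hi, f/H/Mid, f/H/Lo, f/T/Hi, f/T/Mid, f/T/Lo} → row (1,5) (1,5) (1,5) (1,5) (2,1) (2,1) (2,1) (2,1) (0,9) (0,9) (0,9) (0,9)
{k/H/Hi} → row (0,7) (0,7) (5,3) (5,3) (0,7) (0,7) (5,3) (5,3) (0,7) (0,7) (5,3) (5,3)
{k/H/Mid} → row (0,7) (0,7) (4,5) (1,3) (0,7) (0,7) (4,5) (1,3) (0,7) (0,7) (4,5) (1,3)
{k/H/Lo} → row (0,7) (0,7) (9,3) (9,3) (0,7) (0,7) (9,3) (9,3) (0,7) (0,7) (9,3) (9,3)
{k/T/Hi, k/T/Mid, k/T/Lo} → row (7,3) (7,3) (7,3) (7,3) (7,3) (7,3) (7,3) (7,3) (7,3) (7,3) (7,3) (7,3)
That's 5 distinct rows out of 12 strategies.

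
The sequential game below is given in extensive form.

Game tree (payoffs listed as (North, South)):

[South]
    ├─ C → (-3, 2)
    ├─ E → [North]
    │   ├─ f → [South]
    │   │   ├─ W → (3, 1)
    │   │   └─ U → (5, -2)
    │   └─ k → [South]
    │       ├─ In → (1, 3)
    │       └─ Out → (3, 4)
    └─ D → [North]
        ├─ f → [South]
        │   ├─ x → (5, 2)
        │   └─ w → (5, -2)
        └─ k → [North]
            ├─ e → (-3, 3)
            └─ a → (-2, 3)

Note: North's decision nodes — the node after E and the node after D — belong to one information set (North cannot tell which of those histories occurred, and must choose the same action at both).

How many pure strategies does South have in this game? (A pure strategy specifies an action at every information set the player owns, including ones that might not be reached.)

South owns the root with actions {C, E, D} — three choices.
South owns the node after E-f with actions {W, U} — two choices.
South owns the node after E-k with actions {In, Out} — two choices.
South owns the node after D-f with actions {x, w} — two choices.
A pure strategy fixes one action at each information set independently, so the count is the product 3 × 2 × 2 × 2 = 24.
(For reference, North has 4 pure strategies, giving a 24×4 normal-form matrix.)

24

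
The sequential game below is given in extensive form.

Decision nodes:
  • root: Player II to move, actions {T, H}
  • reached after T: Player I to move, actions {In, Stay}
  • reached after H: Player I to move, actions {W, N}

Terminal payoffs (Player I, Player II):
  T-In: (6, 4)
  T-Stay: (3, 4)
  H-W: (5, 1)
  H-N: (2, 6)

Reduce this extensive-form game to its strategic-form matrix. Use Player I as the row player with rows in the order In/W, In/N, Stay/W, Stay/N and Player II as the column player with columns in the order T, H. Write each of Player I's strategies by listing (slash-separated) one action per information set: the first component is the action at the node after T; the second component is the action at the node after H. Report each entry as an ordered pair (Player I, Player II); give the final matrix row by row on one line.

In/W: (6,4) (5,1) | In/N: (6,4) (2,6) | Stay/W: (3,4) (5,1) | Stay/N: (3,4) (2,6)

Row In/W: T→(6,4), H→(5,1)
Row In/N: T→(6,4), H→(2,6)
Row Stay/W: T→(3,4), H→(5,1)
Row Stay/N: T→(3,4), H→(2,6)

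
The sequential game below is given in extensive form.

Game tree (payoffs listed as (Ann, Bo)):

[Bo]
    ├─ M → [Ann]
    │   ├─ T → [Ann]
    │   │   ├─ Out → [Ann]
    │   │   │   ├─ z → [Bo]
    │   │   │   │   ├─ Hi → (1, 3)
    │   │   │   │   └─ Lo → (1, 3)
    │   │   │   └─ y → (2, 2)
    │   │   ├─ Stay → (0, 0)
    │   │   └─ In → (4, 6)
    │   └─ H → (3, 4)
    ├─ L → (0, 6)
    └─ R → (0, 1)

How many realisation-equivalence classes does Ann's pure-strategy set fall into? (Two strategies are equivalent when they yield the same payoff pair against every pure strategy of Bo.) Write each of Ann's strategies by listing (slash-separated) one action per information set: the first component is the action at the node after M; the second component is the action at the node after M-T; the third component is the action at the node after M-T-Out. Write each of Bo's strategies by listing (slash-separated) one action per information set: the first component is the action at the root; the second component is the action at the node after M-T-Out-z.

Ann has 12 pure strategies: T/Out/z, T/Out/y, T/Stay/z, T/Stay/y, T/In/z, T/In/y, H/Out/z, H/Out/y, H/Stay/z, H/Stay/y, H/In/z, H/In/y. Columns: M/Hi, M/Lo, L/Hi, L/Lo, R/Hi, R/Lo.
{T/Out/z} → row (1,3) (1,3) (0,6) (0,6) (0,1) (0,1)
{T/Out/y} → row (2,2) (2,2) (0,6) (0,6) (0,1) (0,1)
{T/Stay/z, T/Stay/y} → row (0,0) (0,0) (0,6) (0,6) (0,1) (0,1)
{T/In/z, T/In/y} → row (4,6) (4,6) (0,6) (0,6) (0,1) (0,1)
{H/Out/z, H/Out/y, H/Stay/z, H/Stay/y, H/In/z, H/In/y} → row (3,4) (3,4) (0,6) (0,6) (0,1) (0,1)
That's 5 distinct rows out of 12 strategies.

5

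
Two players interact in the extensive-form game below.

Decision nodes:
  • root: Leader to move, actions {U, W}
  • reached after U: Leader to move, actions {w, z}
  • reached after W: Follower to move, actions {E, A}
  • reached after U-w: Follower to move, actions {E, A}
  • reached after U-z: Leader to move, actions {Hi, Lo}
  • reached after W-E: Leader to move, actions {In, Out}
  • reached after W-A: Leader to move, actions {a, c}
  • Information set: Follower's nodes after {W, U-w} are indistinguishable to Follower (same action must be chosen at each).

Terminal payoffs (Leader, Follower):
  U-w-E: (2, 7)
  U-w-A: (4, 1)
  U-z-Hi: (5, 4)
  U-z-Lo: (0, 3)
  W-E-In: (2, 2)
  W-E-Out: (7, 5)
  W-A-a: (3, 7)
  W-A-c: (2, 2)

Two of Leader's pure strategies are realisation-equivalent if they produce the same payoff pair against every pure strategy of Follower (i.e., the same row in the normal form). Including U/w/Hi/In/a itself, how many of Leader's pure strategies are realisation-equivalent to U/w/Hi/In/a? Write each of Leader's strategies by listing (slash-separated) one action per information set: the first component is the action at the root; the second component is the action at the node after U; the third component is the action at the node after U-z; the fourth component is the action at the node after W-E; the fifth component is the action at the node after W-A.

8

Row for U/w/Hi/In/a (columns E, A): (2,7) (4,1).
Under U/w/Hi/In/a, Leader's choice at the node after U-z and at the node after W-E and at the node after W-A can never be reached regardless of what Follower does, so varying those choices leaves every outcome unchanged.
Holding the reachable choices fixed and varying the unreachable ones freely already gives 2 × 2 × 2 = 8 equivalent strategies.
No other strategy reproduces this row, so those 8 are the full class: U/w/Hi/In/a, U/w/Hi/In/c, U/w/Hi/Out/a, U/w/Hi/Out/c, U/w/Lo/In/a, U/w/Lo/In/c, U/w/Lo/Out/a, U/w/Lo/Out/c.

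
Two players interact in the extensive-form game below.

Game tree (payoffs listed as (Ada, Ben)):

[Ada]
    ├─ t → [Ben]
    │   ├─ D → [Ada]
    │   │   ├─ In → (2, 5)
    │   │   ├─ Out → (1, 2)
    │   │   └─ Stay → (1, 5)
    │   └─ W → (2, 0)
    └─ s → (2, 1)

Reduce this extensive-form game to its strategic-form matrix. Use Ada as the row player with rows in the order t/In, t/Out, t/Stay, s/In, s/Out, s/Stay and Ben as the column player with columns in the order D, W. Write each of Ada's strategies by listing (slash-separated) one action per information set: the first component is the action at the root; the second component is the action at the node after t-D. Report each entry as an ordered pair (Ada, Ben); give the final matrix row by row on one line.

              D        W
  t/In    (2,5)    (2,0)
 t/Out    (1,2)    (2,0)
t/Stay    (1,5)    (2,0)
  s/In    (2,1)    (2,1)
 s/Out    (2,1)    (2,1)
s/Stay    (2,1)    (2,1)

t/In: (2,5) (2,0) | t/Out: (1,2) (2,0) | t/Stay: (1,5) (2,0) | s/In: (2,1) (2,1) | s/Out: (2,1) (2,1) | s/Stay: (2,1) (2,1)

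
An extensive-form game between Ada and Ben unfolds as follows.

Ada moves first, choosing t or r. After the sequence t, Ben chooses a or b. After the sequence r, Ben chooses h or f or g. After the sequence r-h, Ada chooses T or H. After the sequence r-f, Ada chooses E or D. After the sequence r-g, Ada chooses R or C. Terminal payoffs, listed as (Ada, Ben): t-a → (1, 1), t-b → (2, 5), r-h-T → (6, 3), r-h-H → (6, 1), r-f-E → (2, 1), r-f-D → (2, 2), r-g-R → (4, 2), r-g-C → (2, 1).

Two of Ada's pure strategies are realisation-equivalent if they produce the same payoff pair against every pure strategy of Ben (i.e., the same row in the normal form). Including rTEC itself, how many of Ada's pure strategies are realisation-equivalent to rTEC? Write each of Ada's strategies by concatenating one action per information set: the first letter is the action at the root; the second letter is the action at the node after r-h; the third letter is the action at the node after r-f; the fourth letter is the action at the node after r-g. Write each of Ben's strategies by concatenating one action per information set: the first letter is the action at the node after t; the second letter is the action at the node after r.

Row for rTEC (columns ah, af, ag, bh, bf, bg): (6,3) (2,1) (2,1) (6,3) (2,1) (2,1).
Every one of Ada's information sets is on the play path for some reply by Ben when Ada follows rTEC.
Changing the action at any of them therefore changes at least one column, so only rTEC itself gives this row.

1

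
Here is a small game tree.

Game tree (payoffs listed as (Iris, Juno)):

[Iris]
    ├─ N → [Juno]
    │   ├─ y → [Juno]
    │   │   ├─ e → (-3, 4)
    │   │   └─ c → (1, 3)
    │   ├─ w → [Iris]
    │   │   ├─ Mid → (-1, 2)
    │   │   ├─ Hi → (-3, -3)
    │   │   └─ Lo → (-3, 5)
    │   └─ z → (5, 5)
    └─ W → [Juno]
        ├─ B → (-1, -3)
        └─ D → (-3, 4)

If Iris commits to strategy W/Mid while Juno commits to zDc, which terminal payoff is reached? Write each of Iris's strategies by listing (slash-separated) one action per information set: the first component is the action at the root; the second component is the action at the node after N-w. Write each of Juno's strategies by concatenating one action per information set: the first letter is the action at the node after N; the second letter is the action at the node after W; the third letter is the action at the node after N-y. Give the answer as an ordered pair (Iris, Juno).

Trace the play path from the root:
  Iris plays W
  Juno plays D at [W]
→ terminal payoff (-3, 4).
(Iris's choice at the node after N-w is never reached on this path, so it doesn't affect the outcome.)

(-3, 4)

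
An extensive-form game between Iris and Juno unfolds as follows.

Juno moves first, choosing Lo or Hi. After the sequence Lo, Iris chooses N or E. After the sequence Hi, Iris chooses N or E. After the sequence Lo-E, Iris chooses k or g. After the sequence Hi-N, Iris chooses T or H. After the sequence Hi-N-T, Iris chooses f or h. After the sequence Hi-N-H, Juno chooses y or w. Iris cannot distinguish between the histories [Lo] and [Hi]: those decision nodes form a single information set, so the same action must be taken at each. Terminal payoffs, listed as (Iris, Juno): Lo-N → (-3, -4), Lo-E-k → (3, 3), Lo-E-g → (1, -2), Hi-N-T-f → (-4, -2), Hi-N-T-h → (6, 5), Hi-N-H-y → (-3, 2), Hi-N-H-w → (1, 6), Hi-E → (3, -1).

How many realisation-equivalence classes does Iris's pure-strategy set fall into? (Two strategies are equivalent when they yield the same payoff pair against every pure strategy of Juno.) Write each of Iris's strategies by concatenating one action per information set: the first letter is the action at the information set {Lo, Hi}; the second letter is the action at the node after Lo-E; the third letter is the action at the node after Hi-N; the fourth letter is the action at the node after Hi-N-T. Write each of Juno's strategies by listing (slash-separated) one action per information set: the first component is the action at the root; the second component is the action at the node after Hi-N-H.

5

Iris has 16 pure strategies: NkTf, NkTh, NkHf, NkHh, NgTf, NgTh, NgHf, NgHh, EkTf, EkTh, EkHf, EkHh, EgTf, EgTh, EgHf, EgHh. Columns: Lo/y, Lo/w, Hi/y, Hi/w.
{NkTf, NgTf} → row (-3,-4) (-3,-4) (-4,-2) (-4,-2)
{NkTh, NgTh} → row (-3,-4) (-3,-4) (6,5) (6,5)
{NkHf, NkHh, NgHf, NgHh} → row (-3,-4) (-3,-4) (-3,2) (1,6)
{EkTf, EkTh, EkHf, EkHh} → row (3,3) (3,3) (3,-1) (3,-1)
{EgTf, EgTh, EgHf, EgHh} → row (1,-2) (1,-2) (3,-1) (3,-1)
That's 5 distinct rows out of 16 strategies.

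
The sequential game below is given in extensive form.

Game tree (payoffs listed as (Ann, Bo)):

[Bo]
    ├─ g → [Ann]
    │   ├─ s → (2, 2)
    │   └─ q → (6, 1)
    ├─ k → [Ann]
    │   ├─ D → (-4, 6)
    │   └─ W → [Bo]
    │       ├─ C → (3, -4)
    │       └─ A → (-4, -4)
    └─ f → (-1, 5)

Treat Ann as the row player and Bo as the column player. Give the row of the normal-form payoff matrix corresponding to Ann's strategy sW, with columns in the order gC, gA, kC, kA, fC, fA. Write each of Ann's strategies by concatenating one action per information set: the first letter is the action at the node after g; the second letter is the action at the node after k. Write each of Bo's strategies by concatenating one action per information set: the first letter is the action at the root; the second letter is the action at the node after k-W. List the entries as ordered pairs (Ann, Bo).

vs gC: Bo plays g → Ann plays s at [g] → (2, 2)
vs gA: Bo plays g → Ann plays s at [g] → (2, 2)
vs kC: Bo plays k → Ann plays W at [k] → Bo plays C at [k-W] → (3, -4)
vs kA: Bo plays k → Ann plays W at [k] → Bo plays A at [k-W] → (-4, -4)
vs fC: Bo plays f → (-1, 5)
vs fA: Bo plays f → (-1, 5)

(2,2) (2,2) (3,-4) (-4,-4) (-1,5) (-1,5)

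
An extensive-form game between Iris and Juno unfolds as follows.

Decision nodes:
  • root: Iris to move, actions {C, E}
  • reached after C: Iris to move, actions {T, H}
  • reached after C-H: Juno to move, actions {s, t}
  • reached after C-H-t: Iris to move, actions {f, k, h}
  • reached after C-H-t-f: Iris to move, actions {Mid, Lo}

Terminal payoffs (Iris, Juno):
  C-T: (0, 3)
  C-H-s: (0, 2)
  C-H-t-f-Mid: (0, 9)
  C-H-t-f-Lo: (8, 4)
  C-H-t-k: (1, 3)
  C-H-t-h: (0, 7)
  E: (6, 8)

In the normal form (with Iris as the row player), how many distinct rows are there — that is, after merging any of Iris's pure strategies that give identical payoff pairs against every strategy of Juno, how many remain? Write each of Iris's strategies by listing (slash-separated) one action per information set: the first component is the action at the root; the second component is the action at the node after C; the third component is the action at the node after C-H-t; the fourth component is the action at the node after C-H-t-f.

6

Iris has 24 pure strategies: C/T/f/Mid, C/T/f/Lo, C/T/k/Mid, C/T/k/Lo, C/T/h/Mid, C/T/h/Lo, C/H/f/Mid, C/H/f/Lo, C/H/k/Mid, C/H/k/Lo, C/H/h/Mid, C/H/h/Lo, E/T/f/Mid, E/T/f/Lo, E/T/k/Mid, E/T/k/Lo, E/T/h/Mid, E/T/h/Lo, E/H/f/Mid, E/H/f/Lo, E/H/k/Mid, E/H/k/Lo, E/H/h/Mid, E/H/h/Lo. Columns: s, t.
{C/T/f/Mid, C/T/f/Lo, C/T/k/Mid, C/T/k/Lo, C/T/h/Mid, C/T/h/Lo} → row (0,3) (0,3)
{C/H/f/Mid} → row (0,2) (0,9)
{C/H/f/Lo} → row (0,2) (8,4)
{C/H/k/Mid, C/H/k/Lo} → row (0,2) (1,3)
{C/H/h/Mid, C/H/h/Lo} → row (0,2) (0,7)
{E/T/f/Mid, E/T/f/Lo, E/T/k/Mid, E/T/k/Lo, E/T/h/Mid, E/T/h/Lo, E/H/f/Mid, E/H/f/Lo, E/H/k/Mid, E/H/k/Lo, E/H/h/Mid, E/H/h/Lo} → row (6,8) (6,8)
That's 6 distinct rows out of 24 strategies.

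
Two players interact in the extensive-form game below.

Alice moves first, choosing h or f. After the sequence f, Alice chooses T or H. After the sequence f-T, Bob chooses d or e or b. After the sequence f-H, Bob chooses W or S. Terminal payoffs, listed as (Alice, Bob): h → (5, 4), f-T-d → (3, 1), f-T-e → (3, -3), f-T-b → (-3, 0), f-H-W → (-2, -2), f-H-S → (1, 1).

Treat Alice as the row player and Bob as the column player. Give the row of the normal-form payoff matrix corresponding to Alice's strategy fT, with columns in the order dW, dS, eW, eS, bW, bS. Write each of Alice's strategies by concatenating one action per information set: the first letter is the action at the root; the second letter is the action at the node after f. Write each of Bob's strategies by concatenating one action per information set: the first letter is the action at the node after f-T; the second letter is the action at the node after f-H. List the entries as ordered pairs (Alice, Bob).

(3,1) (3,1) (3,-3) (3,-3) (-3,0) (-3,0)

vs dW: Alice plays f → Alice plays T at [f] → Bob plays d at [f-T] → (3, 1)
vs dS: Alice plays f → Alice plays T at [f] → Bob plays d at [f-T] → (3, 1)
vs eW: Alice plays f → Alice plays T at [f] → Bob plays e at [f-T] → (3, -3)
vs eS: Alice plays f → Alice plays T at [f] → Bob plays e at [f-T] → (3, -3)
vs bW: Alice plays f → Alice plays T at [f] → Bob plays b at [f-T] → (-3, 0)
vs bS: Alice plays f → Alice plays T at [f] → Bob plays b at [f-T] → (-3, 0)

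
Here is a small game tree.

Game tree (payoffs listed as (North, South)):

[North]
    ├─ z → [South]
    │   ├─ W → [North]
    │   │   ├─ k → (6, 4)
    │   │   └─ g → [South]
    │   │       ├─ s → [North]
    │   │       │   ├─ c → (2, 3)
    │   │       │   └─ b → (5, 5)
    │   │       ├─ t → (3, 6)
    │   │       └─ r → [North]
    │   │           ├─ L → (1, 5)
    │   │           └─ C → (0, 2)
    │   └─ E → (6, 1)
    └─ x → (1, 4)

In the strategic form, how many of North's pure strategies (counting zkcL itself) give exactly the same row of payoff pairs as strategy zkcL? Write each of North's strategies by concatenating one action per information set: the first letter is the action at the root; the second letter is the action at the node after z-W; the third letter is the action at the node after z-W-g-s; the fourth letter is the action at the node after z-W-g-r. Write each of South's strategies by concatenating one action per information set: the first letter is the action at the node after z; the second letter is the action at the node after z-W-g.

Row for zkcL (columns Ws, Wt, Wr, Es, Et, Er): (6,4) (6,4) (6,4) (6,1) (6,1) (6,1).
Under zkcL, North's choice at the node after z-W-g-s and at the node after z-W-g-r can never be reached regardless of what South does, so varying those choices leaves every outcome unchanged.
Holding the reachable choices fixed and varying the unreachable ones freely already gives 2 × 2 = 4 equivalent strategies.
No other strategy reproduces this row, so those 4 are the full class: zkcL, zkcC, zkbL, zkbC.

4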